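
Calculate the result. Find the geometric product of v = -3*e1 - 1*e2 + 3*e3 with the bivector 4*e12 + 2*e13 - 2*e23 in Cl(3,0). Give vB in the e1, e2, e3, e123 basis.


vB has grade-1 (vector) and grade-3 (trivector) parts: vB = (v _| B) + (v ^ B).
Vector part <vB>_1:
  e1: -v2*b12 - v3*b13 = -(-1)*(4) - (3)*(2) = -2
  e2: v1*b12 - v3*b23 = (-3)*(4) - (3)*(-2) = -6
  e3: v1*b13 + v2*b23 = (-3)*(2) + (-1)*(-2) = -4
Trivector part <vB>_3:
  e123: v1*b23 - v2*b13 + v3*b12 = (-3)*(-2) - (-1)*(2) + (3)*(4) = 20
vB = -2*e1 - 6*e2 - 4*e3 + 20*e123


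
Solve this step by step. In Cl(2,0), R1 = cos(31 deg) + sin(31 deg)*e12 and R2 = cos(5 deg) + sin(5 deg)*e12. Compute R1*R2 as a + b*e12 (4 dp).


Same-plane rotors commute and their half-angles add:
R1*R2 = cos(a1 + a2) + sin(a1 + a2)*e12.
a1 + a2 = 31 + 5 = 36 deg
cos(36 deg) = 0.8090
sin(36 deg) = 0.5878
R1*R2 = 0.8090 + 0.5878*e12


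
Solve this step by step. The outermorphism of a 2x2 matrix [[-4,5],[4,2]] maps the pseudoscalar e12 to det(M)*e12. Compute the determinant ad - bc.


The outermorphism of a linear map f sends e1^e2 to f(e1)^f(e2).
f(e1) = -4*e1 + 4*e2
f(e2) = 5*e1 + 2*e2
f(e1) ^ f(e2) = (-4*e1 + 4*e2) ^ (5*e1 + 2*e2)
= (-4)*2*e12 + 4*5*e21
= (-8 - 20)*e12
= -28*e12
Coefficient = -28


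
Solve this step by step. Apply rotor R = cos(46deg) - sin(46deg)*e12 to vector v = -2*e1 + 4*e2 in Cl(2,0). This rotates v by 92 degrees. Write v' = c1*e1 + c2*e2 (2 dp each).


Rotor R = cos(46deg) - sin(46deg)*e12
Rotation angle theta = 2 * 46 = 92 degrees
v' = R*v*~R rotates v by theta.
cos(92deg) = -0.0349, sin(92deg) = 0.9994
v'_1 = -2*cos(92deg) - 4*sin(92deg)
= -2*(-0.0349) - 4*0.9994
= -3.93
v'_2 = -2*sin(92deg) + 4*cos(92deg)
= -2*0.9994 + 4*(-0.0349)
= -2.14
v' = -3.93*e1 - 2.14*e2


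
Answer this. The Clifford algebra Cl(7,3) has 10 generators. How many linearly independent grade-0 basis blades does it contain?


Number of grade-k basis blades in Cl(p,q) with n = p + q is C(n, k).
n = 7 + 3 = 10
C(10, 0) = 10! / (0! * 10!)
= 3628800 / (1 * 3628800)
= 1


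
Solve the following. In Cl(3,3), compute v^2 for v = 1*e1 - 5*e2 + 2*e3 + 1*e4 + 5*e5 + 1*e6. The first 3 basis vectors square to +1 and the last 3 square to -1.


v^2 = sum of c_i^2 * e_i^2
Positive signature terms (e_i^2 = +1): 1^2 + (-5)^2 + 2^2 = 30
Negative signature terms (e_j^2 = -1): 1^2 + 5^2 + 1^2 = 27
v^2 = 30 - 27 = 3


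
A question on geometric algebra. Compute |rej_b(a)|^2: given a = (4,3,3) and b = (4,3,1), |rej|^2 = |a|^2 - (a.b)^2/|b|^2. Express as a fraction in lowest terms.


|a|^2 = 4^2 + 3^2 + 3^2 = 34
|b|^2 = 4^2 + 3^2 + 1^2 = 26
a . b = 4*4 + 3*3 + 3*1 = 28
(a.b)^2 = 28^2 = 784
|rej|^2 = 34 - 784/26
= (884 - 784)/26
= 100/26
In lowest terms: 50/13


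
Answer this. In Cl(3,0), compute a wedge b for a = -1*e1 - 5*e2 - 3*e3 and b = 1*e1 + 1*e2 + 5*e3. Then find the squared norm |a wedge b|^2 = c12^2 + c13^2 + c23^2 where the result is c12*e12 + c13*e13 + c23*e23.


a wedge b = (a1*b2 - a2*b1)*e12 + (a1*b3 - a3*b1)*e13 + (a2*b3 - a3*b2)*e23
e12 coeff: (-1)*1 - (-5)*1 = -1 - (-5) = 4
e13 coeff: (-1)*5 - (-3)*1 = -5 - (-3) = -2
e23 coeff: (-5)*5 - (-3)*1 = -25 - (-3) = -22
|a wedge b|^2 = 4^2 + (-2)^2 + (-22)^2
= 16 + 4 + 484
= 504


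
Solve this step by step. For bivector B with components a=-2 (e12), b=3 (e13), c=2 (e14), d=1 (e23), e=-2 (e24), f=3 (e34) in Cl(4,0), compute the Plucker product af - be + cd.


Plucker relation: af - be + cd
a*f = (-2)*3 = -6
b*e = 3*(-2) = -6
c*d = 2*1 = 2
af - be + cd = -6 - (-6) + 2
= 2


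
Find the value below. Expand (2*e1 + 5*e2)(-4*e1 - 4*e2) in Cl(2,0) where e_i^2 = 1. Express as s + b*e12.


Expand: (2*e1 + 5*e2)(-4*e1 - 4*e2)
= 2*(-4)*e1e1 + 2*(-4)*e1e2 + 5*(-4)*e2e1 + 5*(-4)*e2e2
Using e1^2 = e2^2 = 1, e2e1 = -e1e2:
Scalar part s = 2*(-4) + 5*(-4) = -8 + (-20) = -28
Bivector part b = 2*(-4) - 5*(-4) = -8 - (-20) = 12
uv = -28 + 12*e12


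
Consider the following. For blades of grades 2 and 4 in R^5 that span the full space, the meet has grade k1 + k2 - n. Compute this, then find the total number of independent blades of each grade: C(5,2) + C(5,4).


Meet grade = grade(A) + grade(B) - n
= 2 + 4 - 5 = 1
C(5,2) = 10
C(5,4) = 5
dim_A + dim_B = 10 + 5 = 15


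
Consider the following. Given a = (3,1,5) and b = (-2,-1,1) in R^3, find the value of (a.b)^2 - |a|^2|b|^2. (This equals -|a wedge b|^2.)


a . b = 3*(-2) + 1*(-1) + 5*1
= -6 + (-1) + 5 = -2
|a|^2 = 3^2 + 1^2 + 5^2 = 35
|b|^2 = (-2)^2 + (-1)^2 + 1^2 = 6
(a.b)^2 = (-2)^2 = 4
|a|^2 * |b|^2 = 35 * 6 = 210
Result = 4 - 210 = -206


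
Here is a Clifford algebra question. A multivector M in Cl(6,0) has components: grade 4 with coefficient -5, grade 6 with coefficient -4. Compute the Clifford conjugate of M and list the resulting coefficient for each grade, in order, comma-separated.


Clifford conjugate sign for grade k: (-1)^(k(k+1)/2)
Grade 4: (-1)^(4*5/2) = (-1)^10 = 1, coeff -5 -> -5
Grade 6: (-1)^(6*7/2) = (-1)^21 = -1, coeff -4 -> 4
Conjugated coefficients: -5, 4


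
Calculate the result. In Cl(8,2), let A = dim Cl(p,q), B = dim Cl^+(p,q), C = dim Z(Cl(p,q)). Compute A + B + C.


n = 8 + 2 = 10
Total dim = 2^10 = 1024
Even subalgebra dim = 2^9 = 512
n is even, so center dim = 1
Sum = 1024 + 512 + 1 = 1537


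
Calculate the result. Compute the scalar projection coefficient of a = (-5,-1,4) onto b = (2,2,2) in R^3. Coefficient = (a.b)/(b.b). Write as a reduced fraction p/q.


Projection coefficient = (a . b) / (b . b)
a . b = (-5)*2 + (-1)*2 + 4*2
= -10 + (-2) + 8 = -4
b . b = 2^2 + 2^2 + 2^2
= 4 + 4 + 4 = 12
Coefficient = -4/12
In lowest terms: -1/3


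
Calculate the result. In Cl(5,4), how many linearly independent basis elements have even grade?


Even subalgebra dimension = 2^(n-1)
n = 5 + 4 = 9
2^(9 - 1) = 2^8 = 256
Verification: sum of C(9,k) for even k = 1 + 36 + 126 + 84 + 9 = 256
Result = 256


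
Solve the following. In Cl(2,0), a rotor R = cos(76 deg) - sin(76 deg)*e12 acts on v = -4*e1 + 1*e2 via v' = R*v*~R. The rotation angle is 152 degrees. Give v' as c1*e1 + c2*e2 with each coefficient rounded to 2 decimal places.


Rotor R = cos(76deg) - sin(76deg)*e12
Rotation angle theta = 2 * 76 = 152 degrees
v' = R*v*~R rotates v by theta.
cos(152deg) = -0.8829, sin(152deg) = 0.4695
v'_1 = -4*cos(152deg) - 1*sin(152deg)
= -4*(-0.8829) - 1*0.4695
= 3.06
v'_2 = -4*sin(152deg) + 1*cos(152deg)
= -4*0.4695 + 1*(-0.8829)
= -2.76
v' = 3.06*e1 - 2.76*e2


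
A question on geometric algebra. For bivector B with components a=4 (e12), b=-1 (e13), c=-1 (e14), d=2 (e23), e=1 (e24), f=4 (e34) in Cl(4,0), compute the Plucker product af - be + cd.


Plucker relation: af - be + cd
a*f = 4*4 = 16
b*e = (-1)*1 = -1
c*d = (-1)*2 = -2
af - be + cd = 16 - (-1) + (-2)
= 15


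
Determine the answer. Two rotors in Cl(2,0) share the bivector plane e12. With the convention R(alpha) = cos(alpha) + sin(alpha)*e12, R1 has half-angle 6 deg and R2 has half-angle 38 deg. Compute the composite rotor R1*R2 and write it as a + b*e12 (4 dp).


Same-plane rotors commute and their half-angles add:
R1*R2 = cos(a1 + a2) + sin(a1 + a2)*e12.
a1 + a2 = 6 + 38 = 44 deg
cos(44 deg) = 0.7193
sin(44 deg) = 0.6947
R1*R2 = 0.7193 + 0.6947*e12


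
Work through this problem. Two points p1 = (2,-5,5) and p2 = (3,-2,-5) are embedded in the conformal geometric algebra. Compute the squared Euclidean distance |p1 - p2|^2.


p1 - p2 = (-1, -3, 10)
|p1 - p2|^2 = (-1)^2 + (-3)^2 + 10^2
= 1 + 9 + 100
= 110


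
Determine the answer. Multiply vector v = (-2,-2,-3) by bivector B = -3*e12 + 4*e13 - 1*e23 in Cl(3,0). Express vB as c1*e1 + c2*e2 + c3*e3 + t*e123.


vB has grade-1 (vector) and grade-3 (trivector) parts: vB = (v _| B) + (v ^ B).
Vector part <vB>_1:
  e1: -v2*b12 - v3*b13 = -(-2)*(-3) - (-3)*(4) = 6
  e2: v1*b12 - v3*b23 = (-2)*(-3) - (-3)*(-1) = 3
  e3: v1*b13 + v2*b23 = (-2)*(4) + (-2)*(-1) = -6
Trivector part <vB>_3:
  e123: v1*b23 - v2*b13 + v3*b12 = (-2)*(-1) - (-2)*(4) + (-3)*(-3) = 19
vB = 6*e1 + 3*e2 - 6*e3 + 19*e123


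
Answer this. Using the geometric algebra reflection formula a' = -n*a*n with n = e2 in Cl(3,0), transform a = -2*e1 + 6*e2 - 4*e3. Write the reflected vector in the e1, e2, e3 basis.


Reflection formula: a' = -n*a*n, with n = e2 (unit vector, n^2 = 1).
For reflection through hyperplane perp to e2:
The component along e2 flips sign, others stay.
a = (-2, 6, -4)
a' = (-2, -6, -4)
a' = -2*e1 - 6*e2 - 4*e3


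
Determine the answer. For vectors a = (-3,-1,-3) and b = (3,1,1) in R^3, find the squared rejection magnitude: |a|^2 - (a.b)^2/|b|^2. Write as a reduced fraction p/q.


|a|^2 = (-3)^2 + (-1)^2 + (-3)^2 = 19
|b|^2 = 3^2 + 1^2 + 1^2 = 11
a . b = (-3)*3 + (-1)*1 + (-3)*1 = -13
(a.b)^2 = (-13)^2 = 169
|rej|^2 = 19 - 169/11
= (209 - 169)/11
= 40/11
In lowest terms: 40/11


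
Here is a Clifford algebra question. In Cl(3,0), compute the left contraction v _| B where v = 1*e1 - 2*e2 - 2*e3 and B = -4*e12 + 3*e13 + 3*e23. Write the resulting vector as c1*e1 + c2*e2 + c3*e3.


Left contraction v _| B = <vB>_1 (grade-1 part of the geometric product vB).
Using e1_|e12 = e2, e2_|e12 = -e1, e1_|e13 = e3, e3_|e13 = -e1, e2_|e23 = e3, e3_|e23 = -e2:
e1 coeff: -v2*b12 - v3*b13 = -(-2)*(-4) - (-2)*(3) = -2
e2 coeff: v1*b12 - v3*b23 = (1)*(-4) - (-2)*(3) = 2
e3 coeff: v1*b13 + v2*b23 = (1)*(3) + (-2)*(3) = -3
v _| B = -2*e1 + 2*e2 - 3*e3


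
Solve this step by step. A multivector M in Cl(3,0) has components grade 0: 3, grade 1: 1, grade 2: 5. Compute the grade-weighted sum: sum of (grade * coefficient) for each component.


Grade-weighted sum = sum of grade_k * coefficient_k
0*3 = 0
1*1 = 1
2*5 = 10
Total = 0 + 1 + 10 = 11


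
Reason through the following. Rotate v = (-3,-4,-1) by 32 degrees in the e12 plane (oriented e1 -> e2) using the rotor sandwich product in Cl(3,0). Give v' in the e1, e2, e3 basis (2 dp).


Rotor R = cos(16deg) - sin(16deg)*e12
Rotation angle theta = 2 * 16 = 32 degrees in the e12 plane (e1 -> e2).
The component perpendicular to the plane (e3) is invariant: v'_3 = v3 = -1.00
cos(32deg) = 0.8480, sin(32deg) = 0.5299
v'_1 = v1*cos(theta) - v2*sin(theta) = -3*0.8480 - (-4)*0.5299 = -0.42
v'_2 = v1*sin(theta) + v2*cos(theta) = -3*0.5299 + (-4)*0.8480 = -4.98
v' = -0.42*e1 - 4.98*e2 - 1.00*e3


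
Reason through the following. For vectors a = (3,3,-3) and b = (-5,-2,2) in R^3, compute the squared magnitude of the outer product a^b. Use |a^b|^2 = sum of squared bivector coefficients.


a wedge b = (a1*b2 - a2*b1)*e12 + (a1*b3 - a3*b1)*e13 + (a2*b3 - a3*b2)*e23
e12 coeff: 3*(-2) - 3*(-5) = -6 - (-15) = 9
e13 coeff: 3*2 - (-3)*(-5) = 6 - 15 = -9
e23 coeff: 3*2 - (-3)*(-2) = 6 - 6 = 0
|a wedge b|^2 = 9^2 + (-9)^2 + 0^2
= 81 + 81 + 0
= 162


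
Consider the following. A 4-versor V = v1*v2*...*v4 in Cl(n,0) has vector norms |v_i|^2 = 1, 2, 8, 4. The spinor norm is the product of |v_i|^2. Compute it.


Spinor norm N(V) = |v1|^2 * |v2|^2 * ... * |v4|^2
= 1 * 2 * 8 * 4
Running product: 1, 2, 16, 64
N(V) = 64


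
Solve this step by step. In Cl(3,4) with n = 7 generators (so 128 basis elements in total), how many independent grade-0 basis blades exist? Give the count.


Number of grade-k basis blades in Cl(p,q) with n = p + q is C(n, k).
n = 3 + 4 = 7
C(7, 0) = 7! / (0! * 7!)
= 5040 / (1 * 5040)
= 1


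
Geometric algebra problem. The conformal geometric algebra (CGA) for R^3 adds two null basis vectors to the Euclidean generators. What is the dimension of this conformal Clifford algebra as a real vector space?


The conformal model of R^3 uses Cl(4,1): the 3 Euclidean generators plus two extra orthogonal generators e+ (e+^2 = +1) and e- (e-^2 = -1), from which the null vectors e0, einf are built.
Number of generators m = 3 + 2 = 5.
dim Cl(p,q) = 2^m = 2^5 = 32


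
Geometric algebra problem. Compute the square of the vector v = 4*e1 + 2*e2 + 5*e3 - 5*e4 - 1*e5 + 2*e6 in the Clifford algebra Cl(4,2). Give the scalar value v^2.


v^2 = sum of c_i^2 * e_i^2
Positive signature terms (e_i^2 = +1): 4^2 + 2^2 + 5^2 + (-5)^2 = 70
Negative signature terms (e_j^2 = -1): (-1)^2 + 2^2 = 5
v^2 = 70 - 5 = 65


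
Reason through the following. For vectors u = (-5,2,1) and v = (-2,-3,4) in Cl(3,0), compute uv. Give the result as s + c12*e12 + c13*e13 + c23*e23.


In Cl(3,0): e_i^2 = 1, e_ie_j = -e_je_i for i != j.
Scalar part = u . v = (-5)*(-2) + 2*(-3) + 1*4
= 10 + (-6) + 4 = 8
e12 coeff = (-5)*(-3) - 2*(-2) = 15 - (-4) = 19
e13 coeff = (-5)*4 - 1*(-2) = -20 - (-2) = -18
e23 coeff = 2*4 - 1*(-3) = 8 - (-3) = 11
uv = 8 + 19*e12 - 18*e13 + 11*e23


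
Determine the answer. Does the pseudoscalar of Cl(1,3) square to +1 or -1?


The pseudoscalar I = e1...e_n (product of all n generators) of Cl(p,q) satisfies I^2 = (-1)^(q + n(n-1)/2).
p = 1, q = 3, n = p + q = 4
n(n-1)/2 = 4 * 3 / 2 = 6
Exponent = q + n(n-1)/2 = 3 + 6 = 9
I^2 = (-1)^9 = -1


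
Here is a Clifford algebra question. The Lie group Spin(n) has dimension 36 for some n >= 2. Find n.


dim Spin(n) = dim so(n) = n(n-1)/2.
Solve n(n-1)/2 = 36, i.e. n^2 - n - 72 = 0.
Discriminant = 1 + 8*36 = 289
n = (1 + sqrt(289))/2 = (1 + 17)/2 = 9


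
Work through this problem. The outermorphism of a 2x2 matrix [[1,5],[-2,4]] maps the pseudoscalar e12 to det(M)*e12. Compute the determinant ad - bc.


The outermorphism of a linear map f sends e1^e2 to f(e1)^f(e2).
f(e1) = 1*e1 - 2*e2
f(e2) = 5*e1 + 4*e2
f(e1) ^ f(e2) = (1*e1 - 2*e2) ^ (5*e1 + 4*e2)
= 1*4*e12 + (-2)*5*e21
= (4 - (-10))*e12
= 14*e12
Coefficient = 14


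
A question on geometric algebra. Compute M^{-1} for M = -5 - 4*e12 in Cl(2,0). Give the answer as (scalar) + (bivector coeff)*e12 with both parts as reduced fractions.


M = -5 - 4*e12, where e12^2 = -1.
Since M commutes with its reverse ~M = a - b*e12, M * ~M = a^2 - b^2*e12^2 = a^2 + b^2.
So M^{-1} = ~M / (a^2 + b^2) = (a - b*e12)/(a^2 + b^2).
a^2 + b^2 = 25 + 16 = 41
Scalar part = -5/41 = -5/41
Bivector coeff = 4/41 = 4/41
M^{-1} = -5/41 + 4/41*e12


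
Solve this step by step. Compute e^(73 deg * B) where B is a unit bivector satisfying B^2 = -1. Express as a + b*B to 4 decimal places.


For a unit bivector B with B^2 = -1, the exponential series gives
e^(theta*B) = cos(theta) + sin(theta)*B (the GA analogue of Euler's formula).
theta = 73 degrees = 1.27409 rad
cos(73 deg) = 0.2924
sin(73 deg) = 0.9563
exp(theta*B) = 0.2924 + 0.9563*B


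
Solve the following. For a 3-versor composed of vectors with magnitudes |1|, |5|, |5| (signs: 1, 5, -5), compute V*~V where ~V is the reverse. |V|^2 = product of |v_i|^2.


Each vector v_i has |v_i|^2 = s_i^2
Squared scales: 1^2 = 1, 5^2 = 25, (-5)^2 = 25
|V|^2 = 1 * 25 * 25
= 625


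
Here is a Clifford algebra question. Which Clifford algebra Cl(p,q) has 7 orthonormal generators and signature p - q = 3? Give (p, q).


We need p + q = 7 and p - q = 3.
Adding: 2p = 7 + 3 = 10, so p = 5.
Then q = 7 - 5 = 2.
(p, q) = (5, 2)


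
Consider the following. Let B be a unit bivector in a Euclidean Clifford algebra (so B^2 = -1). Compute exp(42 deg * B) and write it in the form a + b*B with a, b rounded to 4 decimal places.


For a unit bivector B with B^2 = -1, the exponential series gives
e^(theta*B) = cos(theta) + sin(theta)*B (the GA analogue of Euler's formula).
theta = 42 degrees = 0.733038 rad
cos(42 deg) = 0.7431
sin(42 deg) = 0.6691
exp(theta*B) = 0.7431 + 0.6691*B


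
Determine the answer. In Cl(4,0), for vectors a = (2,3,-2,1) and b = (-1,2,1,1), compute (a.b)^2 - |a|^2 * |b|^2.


a . b = 2*(-1) + 3*2 + (-2)*1 + 1*1
= -2 + 6 + (-2) + 1 = 3
|a|^2 = 2^2 + 3^2 + (-2)^2 + 1^2 = 18
|b|^2 = (-1)^2 + 2^2 + 1^2 + 1^2 = 7
(a.b)^2 = 3^2 = 9
|a|^2 * |b|^2 = 18 * 7 = 126
Result = 9 - 126 = -117


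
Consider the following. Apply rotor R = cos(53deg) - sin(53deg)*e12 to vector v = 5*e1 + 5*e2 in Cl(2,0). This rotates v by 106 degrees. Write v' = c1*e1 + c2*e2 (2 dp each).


Rotor R = cos(53deg) - sin(53deg)*e12
Rotation angle theta = 2 * 53 = 106 degrees
v' = R*v*~R rotates v by theta.
cos(106deg) = -0.2756, sin(106deg) = 0.9613
v'_1 = 5*cos(106deg) - 5*sin(106deg)
= 5*(-0.2756) - 5*0.9613
= -6.18
v'_2 = 5*sin(106deg) + 5*cos(106deg)
= 5*0.9613 + 5*(-0.2756)
= 3.43
v' = -6.18*e1 + 3.43*e2


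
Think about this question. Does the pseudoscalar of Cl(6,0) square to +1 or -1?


The pseudoscalar I = e1...e_n (product of all n generators) of Cl(p,q) satisfies I^2 = (-1)^(q + n(n-1)/2).
p = 6, q = 0, n = p + q = 6
n(n-1)/2 = 6 * 5 / 2 = 15
Exponent = q + n(n-1)/2 = 0 + 15 = 15
I^2 = (-1)^15 = -1


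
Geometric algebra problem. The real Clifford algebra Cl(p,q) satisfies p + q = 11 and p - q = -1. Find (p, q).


We need p + q = 11 and p - q = -1.
Adding: 2p = 11 + (-1) = 10, so p = 5.
Then q = 11 - 5 = 6.
(p, q) = (5, 6)


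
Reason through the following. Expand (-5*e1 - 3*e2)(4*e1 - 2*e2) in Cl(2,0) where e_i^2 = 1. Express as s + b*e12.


Expand: (-5*e1 - 3*e2)(4*e1 - 2*e2)
= (-5)*4*e1e1 + (-5)*(-2)*e1e2 + (-3)*4*e2e1 + (-3)*(-2)*e2e2
Using e1^2 = e2^2 = 1, e2e1 = -e1e2:
Scalar part s = (-5)*4 + (-3)*(-2) = -20 + 6 = -14
Bivector part b = (-5)*(-2) - (-3)*4 = 10 - (-12) = 22
uv = -14 + 22*e12


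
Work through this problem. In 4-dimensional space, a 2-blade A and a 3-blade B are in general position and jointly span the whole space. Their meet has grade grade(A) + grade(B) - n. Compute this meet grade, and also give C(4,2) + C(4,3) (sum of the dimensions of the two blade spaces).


Meet grade = grade(A) + grade(B) - n
= 2 + 3 - 4 = 1
C(4,2) = 6
C(4,3) = 4
dim_A + dim_B = 6 + 4 = 10


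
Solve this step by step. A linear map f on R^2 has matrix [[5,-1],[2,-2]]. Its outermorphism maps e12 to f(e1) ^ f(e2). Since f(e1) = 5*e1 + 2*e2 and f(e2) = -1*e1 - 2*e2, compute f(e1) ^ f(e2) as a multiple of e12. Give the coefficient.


The outermorphism of a linear map f sends e1^e2 to f(e1)^f(e2).
f(e1) = 5*e1 + 2*e2
f(e2) = -1*e1 - 2*e2
f(e1) ^ f(e2) = (5*e1 + 2*e2) ^ (-1*e1 - 2*e2)
= 5*(-2)*e12 + 2*(-1)*e21
= (-10 - (-2))*e12
= -8*e12
Coefficient = -8


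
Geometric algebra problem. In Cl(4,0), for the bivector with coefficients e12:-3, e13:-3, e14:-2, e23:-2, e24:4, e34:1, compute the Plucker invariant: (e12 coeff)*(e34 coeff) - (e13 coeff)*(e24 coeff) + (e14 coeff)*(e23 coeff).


Plucker relation: af - be + cd
a*f = (-3)*1 = -3
b*e = (-3)*4 = -12
c*d = (-2)*(-2) = 4
af - be + cd = -3 - (-12) + 4
= 13


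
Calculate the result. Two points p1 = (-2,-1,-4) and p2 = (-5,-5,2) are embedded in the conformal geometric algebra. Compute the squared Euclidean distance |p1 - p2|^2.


p1 - p2 = (3, 4, -6)
|p1 - p2|^2 = 3^2 + 4^2 + (-6)^2
= 9 + 16 + 36
= 61


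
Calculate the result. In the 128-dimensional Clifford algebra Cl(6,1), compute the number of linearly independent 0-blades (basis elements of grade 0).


Number of grade-k basis blades in Cl(p,q) with n = p + q is C(n, k).
n = 6 + 1 = 7
C(7, 0) = 7! / (0! * 7!)
= 5040 / (1 * 5040)
= 1


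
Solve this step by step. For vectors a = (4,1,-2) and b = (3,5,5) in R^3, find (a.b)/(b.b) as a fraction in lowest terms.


Projection coefficient = (a . b) / (b . b)
a . b = 4*3 + 1*5 + (-2)*5
= 12 + 5 + (-10) = 7
b . b = 3^2 + 5^2 + 5^2
= 9 + 25 + 25 = 59
Coefficient = 7/59
In lowest terms: 7/59


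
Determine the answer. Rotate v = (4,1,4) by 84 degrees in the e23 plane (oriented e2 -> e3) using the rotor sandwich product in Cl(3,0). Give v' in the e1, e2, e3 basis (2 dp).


Rotor R = cos(42deg) - sin(42deg)*e23
Rotation angle theta = 2 * 42 = 84 degrees in the e23 plane (e2 -> e3).
The component perpendicular to the plane (e1) is invariant: v'_1 = v1 = 4.00
cos(84deg) = 0.1045, sin(84deg) = 0.9945
v'_2 = v2*cos(theta) - v3*sin(theta) = 1*0.1045 - 4*0.9945 = -3.87
v'_3 = v2*sin(theta) + v3*cos(theta) = 1*0.9945 + 4*0.1045 = 1.41
v' = 4.00*e1 - 3.87*e2 + 1.41*e3


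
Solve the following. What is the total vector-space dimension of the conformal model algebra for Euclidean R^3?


The conformal model of R^3 uses Cl(4,1): the 3 Euclidean generators plus two extra orthogonal generators e+ (e+^2 = +1) and e- (e-^2 = -1), from which the null vectors e0, einf are built.
Number of generators m = 3 + 2 = 5.
dim Cl(p,q) = 2^m = 2^5 = 32


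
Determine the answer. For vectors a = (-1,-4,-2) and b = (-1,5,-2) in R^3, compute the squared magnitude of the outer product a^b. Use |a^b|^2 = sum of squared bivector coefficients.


a wedge b = (a1*b2 - a2*b1)*e12 + (a1*b3 - a3*b1)*e13 + (a2*b3 - a3*b2)*e23
e12 coeff: (-1)*5 - (-4)*(-1) = -5 - 4 = -9
e13 coeff: (-1)*(-2) - (-2)*(-1) = 2 - 2 = 0
e23 coeff: (-4)*(-2) - (-2)*5 = 8 - (-10) = 18
|a wedge b|^2 = (-9)^2 + 0^2 + 18^2
= 81 + 0 + 324
= 405


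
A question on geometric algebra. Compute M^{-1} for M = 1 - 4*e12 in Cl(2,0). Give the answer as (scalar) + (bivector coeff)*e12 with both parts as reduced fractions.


M = 1 - 4*e12, where e12^2 = -1.
Since M commutes with its reverse ~M = a - b*e12, M * ~M = a^2 - b^2*e12^2 = a^2 + b^2.
So M^{-1} = ~M / (a^2 + b^2) = (a - b*e12)/(a^2 + b^2).
a^2 + b^2 = 1 + 16 = 17
Scalar part = 1/17 = 1/17
Bivector coeff = 4/17 = 4/17
M^{-1} = 1/17 + 4/17*e12


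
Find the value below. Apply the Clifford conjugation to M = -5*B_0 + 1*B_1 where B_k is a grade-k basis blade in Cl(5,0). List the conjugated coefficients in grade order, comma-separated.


Clifford conjugate sign for grade k: (-1)^(k(k+1)/2)
Grade 0: (-1)^(0*1/2) = (-1)^0 = 1, coeff -5 -> -5
Grade 1: (-1)^(1*2/2) = (-1)^1 = -1, coeff 1 -> -1
Conjugated coefficients: -5, -1


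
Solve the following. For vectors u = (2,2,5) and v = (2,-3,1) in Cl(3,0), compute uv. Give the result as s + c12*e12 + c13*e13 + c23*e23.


In Cl(3,0): e_i^2 = 1, e_ie_j = -e_je_i for i != j.
Scalar part = u . v = 2*2 + 2*(-3) + 5*1
= 4 + (-6) + 5 = 3
e12 coeff = 2*(-3) - 2*2 = -6 - 4 = -10
e13 coeff = 2*1 - 5*2 = 2 - 10 = -8
e23 coeff = 2*1 - 5*(-3) = 2 - (-15) = 17
uv = 3 - 10*e12 - 8*e13 + 17*e23


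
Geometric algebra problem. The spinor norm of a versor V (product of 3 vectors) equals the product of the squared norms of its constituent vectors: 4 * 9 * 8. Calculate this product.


Spinor norm N(V) = |v1|^2 * |v2|^2 * ... * |v3|^2
= 4 * 9 * 8
Running product: 4, 36, 288
N(V) = 288


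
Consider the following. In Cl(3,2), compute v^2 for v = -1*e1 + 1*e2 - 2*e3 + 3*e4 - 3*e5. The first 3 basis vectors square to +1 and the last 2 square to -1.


v^2 = sum of c_i^2 * e_i^2
Positive signature terms (e_i^2 = +1): (-1)^2 + 1^2 + (-2)^2 = 6
Negative signature terms (e_j^2 = -1): 3^2 + (-3)^2 = 18
v^2 = 6 - 18 = -12


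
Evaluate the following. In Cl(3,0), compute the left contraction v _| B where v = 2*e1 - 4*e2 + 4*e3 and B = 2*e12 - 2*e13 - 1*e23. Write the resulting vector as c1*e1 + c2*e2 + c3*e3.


Left contraction v _| B = <vB>_1 (grade-1 part of the geometric product vB).
Using e1_|e12 = e2, e2_|e12 = -e1, e1_|e13 = e3, e3_|e13 = -e1, e2_|e23 = e3, e3_|e23 = -e2:
e1 coeff: -v2*b12 - v3*b13 = -(-4)*(2) - (4)*(-2) = 16
e2 coeff: v1*b12 - v3*b23 = (2)*(2) - (4)*(-1) = 8
e3 coeff: v1*b13 + v2*b23 = (2)*(-2) + (-4)*(-1) = 0
v _| B = 16*e1 + 8*e2 + 0*e3


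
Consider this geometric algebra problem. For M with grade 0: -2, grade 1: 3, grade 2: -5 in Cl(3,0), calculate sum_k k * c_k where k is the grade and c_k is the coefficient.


Grade-weighted sum = sum of grade_k * coefficient_k
0*(-2) = 0
1*3 = 3
2*(-5) = -10
Total = 0 + 3 + (-10) = -7


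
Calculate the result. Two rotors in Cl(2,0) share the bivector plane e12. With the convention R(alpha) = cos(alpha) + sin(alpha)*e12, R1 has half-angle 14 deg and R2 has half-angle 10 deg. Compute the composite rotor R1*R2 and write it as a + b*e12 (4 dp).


Same-plane rotors commute and their half-angles add:
R1*R2 = cos(a1 + a2) + sin(a1 + a2)*e12.
a1 + a2 = 14 + 10 = 24 deg
cos(24 deg) = 0.9135
sin(24 deg) = 0.4067
R1*R2 = 0.9135 + 0.4067*e12


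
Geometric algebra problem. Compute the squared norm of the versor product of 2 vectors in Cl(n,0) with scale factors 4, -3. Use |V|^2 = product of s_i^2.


Each vector v_i has |v_i|^2 = s_i^2
Squared scales: 4^2 = 16, (-3)^2 = 9
|V|^2 = 16 * 9
= 144


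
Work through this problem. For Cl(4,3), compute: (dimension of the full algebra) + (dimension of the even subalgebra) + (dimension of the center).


n = 4 + 3 = 7
Total dim = 2^7 = 128
Even subalgebra dim = 2^6 = 64
n is odd, so center dim = 2
Sum = 128 + 64 + 2 = 194


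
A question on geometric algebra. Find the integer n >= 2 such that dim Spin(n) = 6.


dim Spin(n) = dim so(n) = n(n-1)/2.
Solve n(n-1)/2 = 6, i.e. n^2 - n - 12 = 0.
Discriminant = 1 + 8*6 = 49
n = (1 + sqrt(49))/2 = (1 + 7)/2 = 4


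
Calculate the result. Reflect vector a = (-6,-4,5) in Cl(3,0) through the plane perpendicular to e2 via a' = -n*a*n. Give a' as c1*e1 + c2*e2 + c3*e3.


Reflection formula: a' = -n*a*n, with n = e2 (unit vector, n^2 = 1).
For reflection through hyperplane perp to e2:
The component along e2 flips sign, others stay.
a = (-6, -4, 5)
a' = (-6, 4, 5)
a' = -6*e1 + 4*e2 + 5*e3


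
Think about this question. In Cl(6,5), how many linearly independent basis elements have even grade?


Even subalgebra dimension = 2^(n-1)
n = 6 + 5 = 11
2^(11 - 1) = 2^10 = 1024
Verification: sum of C(11,k) for even k = 1 + 55 + 330 + 462 + 165 + 11 = 1024
Result = 1024


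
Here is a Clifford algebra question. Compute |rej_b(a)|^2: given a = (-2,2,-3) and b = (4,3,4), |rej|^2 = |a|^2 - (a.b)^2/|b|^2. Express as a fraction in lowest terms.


|a|^2 = (-2)^2 + 2^2 + (-3)^2 = 17
|b|^2 = 4^2 + 3^2 + 4^2 = 41
a . b = (-2)*4 + 2*3 + (-3)*4 = -14
(a.b)^2 = (-14)^2 = 196
|rej|^2 = 17 - 196/41
= (697 - 196)/41
= 501/41
In lowest terms: 501/41


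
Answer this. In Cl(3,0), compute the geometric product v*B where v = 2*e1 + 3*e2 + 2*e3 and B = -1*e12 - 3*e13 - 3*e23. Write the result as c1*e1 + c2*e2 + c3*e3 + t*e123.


vB has grade-1 (vector) and grade-3 (trivector) parts: vB = (v _| B) + (v ^ B).
Vector part <vB>_1:
  e1: -v2*b12 - v3*b13 = -(3)*(-1) - (2)*(-3) = 9
  e2: v1*b12 - v3*b23 = (2)*(-1) - (2)*(-3) = 4
  e3: v1*b13 + v2*b23 = (2)*(-3) + (3)*(-3) = -15
Trivector part <vB>_3:
  e123: v1*b23 - v2*b13 + v3*b12 = (2)*(-3) - (3)*(-3) + (2)*(-1) = 1
vB = 9*e1 + 4*e2 - 15*e3 + 1*e123


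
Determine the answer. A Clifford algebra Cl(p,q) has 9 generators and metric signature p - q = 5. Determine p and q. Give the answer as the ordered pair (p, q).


We need p + q = 9 and p - q = 5.
Adding: 2p = 9 + 5 = 14, so p = 7.
Then q = 9 - 7 = 2.
(p, q) = (7, 2)


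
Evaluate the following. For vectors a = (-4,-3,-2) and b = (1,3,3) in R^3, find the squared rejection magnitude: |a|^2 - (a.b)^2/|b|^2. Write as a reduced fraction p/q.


|a|^2 = (-4)^2 + (-3)^2 + (-2)^2 = 29
|b|^2 = 1^2 + 3^2 + 3^2 = 19
a . b = (-4)*1 + (-3)*3 + (-2)*3 = -19
(a.b)^2 = (-19)^2 = 361
|rej|^2 = 29 - 361/19
= (551 - 361)/19
= 190/19
In lowest terms: 10/1


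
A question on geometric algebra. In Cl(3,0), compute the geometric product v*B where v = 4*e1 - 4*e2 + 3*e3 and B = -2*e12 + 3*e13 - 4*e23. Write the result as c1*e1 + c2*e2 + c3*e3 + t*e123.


vB has grade-1 (vector) and grade-3 (trivector) parts: vB = (v _| B) + (v ^ B).
Vector part <vB>_1:
  e1: -v2*b12 - v3*b13 = -(-4)*(-2) - (3)*(3) = -17
  e2: v1*b12 - v3*b23 = (4)*(-2) - (3)*(-4) = 4
  e3: v1*b13 + v2*b23 = (4)*(3) + (-4)*(-4) = 28
Trivector part <vB>_3:
  e123: v1*b23 - v2*b13 + v3*b12 = (4)*(-4) - (-4)*(3) + (3)*(-2) = -10
vB = -17*e1 + 4*e2 + 28*e3 - 10*e123


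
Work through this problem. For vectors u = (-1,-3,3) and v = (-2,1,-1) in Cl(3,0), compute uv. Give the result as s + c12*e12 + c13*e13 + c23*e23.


In Cl(3,0): e_i^2 = 1, e_ie_j = -e_je_i for i != j.
Scalar part = u . v = (-1)*(-2) + (-3)*1 + 3*(-1)
= 2 + (-3) + (-3) = -4
e12 coeff = (-1)*1 - (-3)*(-2) = -1 - 6 = -7
e13 coeff = (-1)*(-1) - 3*(-2) = 1 - (-6) = 7
e23 coeff = (-3)*(-1) - 3*1 = 3 - 3 = 0
uv = -4 - 7*e12 + 7*e13 + 0*e23


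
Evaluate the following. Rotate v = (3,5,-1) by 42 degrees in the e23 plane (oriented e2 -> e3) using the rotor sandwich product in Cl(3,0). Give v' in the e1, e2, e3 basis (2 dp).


Rotor R = cos(21deg) - sin(21deg)*e23
Rotation angle theta = 2 * 21 = 42 degrees in the e23 plane (e2 -> e3).
The component perpendicular to the plane (e1) is invariant: v'_1 = v1 = 3.00
cos(42deg) = 0.7431, sin(42deg) = 0.6691
v'_2 = v2*cos(theta) - v3*sin(theta) = 5*0.7431 - (-1)*0.6691 = 4.38
v'_3 = v2*sin(theta) + v3*cos(theta) = 5*0.6691 + (-1)*0.7431 = 2.60
v' = 3.00*e1 + 4.38*e2 + 2.60*e3


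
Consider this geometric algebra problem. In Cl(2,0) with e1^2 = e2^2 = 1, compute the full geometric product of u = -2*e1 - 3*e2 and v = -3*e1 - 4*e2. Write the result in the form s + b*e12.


Expand: (-2*e1 - 3*e2)(-3*e1 - 4*e2)
= (-2)*(-3)*e1e1 + (-2)*(-4)*e1e2 + (-3)*(-3)*e2e1 + (-3)*(-4)*e2e2
Using e1^2 = e2^2 = 1, e2e1 = -e1e2:
Scalar part s = (-2)*(-3) + (-3)*(-4) = 6 + 12 = 18
Bivector part b = (-2)*(-4) - (-3)*(-3) = 8 - 9 = -1
uv = 18 - 1*e12


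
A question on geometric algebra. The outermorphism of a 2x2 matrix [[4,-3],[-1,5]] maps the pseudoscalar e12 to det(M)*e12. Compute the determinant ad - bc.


The outermorphism of a linear map f sends e1^e2 to f(e1)^f(e2).
f(e1) = 4*e1 - 1*e2
f(e2) = -3*e1 + 5*e2
f(e1) ^ f(e2) = (4*e1 - 1*e2) ^ (-3*e1 + 5*e2)
= 4*5*e12 + (-1)*(-3)*e21
= (20 - 3)*e12
= 17*e12
Coefficient = 17


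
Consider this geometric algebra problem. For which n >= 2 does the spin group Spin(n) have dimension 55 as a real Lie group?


dim Spin(n) = dim so(n) = n(n-1)/2.
Solve n(n-1)/2 = 55, i.e. n^2 - n - 110 = 0.
Discriminant = 1 + 8*55 = 441
n = (1 + sqrt(441))/2 = (1 + 21)/2 = 11


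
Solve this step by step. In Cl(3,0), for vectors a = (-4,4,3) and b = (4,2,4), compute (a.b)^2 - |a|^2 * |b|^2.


a . b = (-4)*4 + 4*2 + 3*4
= -16 + 8 + 12 = 4
|a|^2 = (-4)^2 + 4^2 + 3^2 = 41
|b|^2 = 4^2 + 2^2 + 4^2 = 36
(a.b)^2 = 4^2 = 16
|a|^2 * |b|^2 = 41 * 36 = 1476
Result = 16 - 1476 = -1460


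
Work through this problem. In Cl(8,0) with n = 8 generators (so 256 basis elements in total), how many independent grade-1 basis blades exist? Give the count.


Number of grade-k basis blades in Cl(p,q) with n = p + q is C(n, k).
n = 8 + 0 = 8
C(8, 1) = 8! / (1! * 7!)
= 40320 / (1 * 5040)
= 8


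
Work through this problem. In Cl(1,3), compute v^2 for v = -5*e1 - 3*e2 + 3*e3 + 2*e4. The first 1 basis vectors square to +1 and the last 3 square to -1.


v^2 = sum of c_i^2 * e_i^2
Positive signature terms (e_i^2 = +1): (-5)^2 = 25
Negative signature terms (e_j^2 = -1): (-3)^2 + 3^2 + 2^2 = 22
v^2 = 25 - 22 = 3


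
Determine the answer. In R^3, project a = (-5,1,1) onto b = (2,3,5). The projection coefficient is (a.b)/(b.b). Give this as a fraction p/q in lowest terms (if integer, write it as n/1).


Projection coefficient = (a . b) / (b . b)
a . b = (-5)*2 + 1*3 + 1*5
= -10 + 3 + 5 = -2
b . b = 2^2 + 3^2 + 5^2
= 4 + 9 + 25 = 38
Coefficient = -2/38
In lowest terms: -1/19


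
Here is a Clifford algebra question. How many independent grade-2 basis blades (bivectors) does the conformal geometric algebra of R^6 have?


The conformal model of R^6 uses Cl(7,1) with m = 6 + 2 = 8 generators.
Number of grade-2 blades = C(m, 2) = C(8, 2)
= 8*7/2 = 28


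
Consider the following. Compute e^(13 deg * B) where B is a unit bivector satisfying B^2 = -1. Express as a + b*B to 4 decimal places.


For a unit bivector B with B^2 = -1, the exponential series gives
e^(theta*B) = cos(theta) + sin(theta)*B (the GA analogue of Euler's formula).
theta = 13 degrees = 0.226893 rad
cos(13 deg) = 0.9744
sin(13 deg) = 0.2250
exp(theta*B) = 0.9744 + 0.2250*B


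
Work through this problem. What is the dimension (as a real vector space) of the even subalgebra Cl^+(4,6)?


Even subalgebra dimension = 2^(n-1)
n = 4 + 6 = 10
2^(10 - 1) = 2^9 = 512
Verification: sum of C(10,k) for even k = 1 + 45 + 210 + 210 + 45 + 1 = 512
Result = 512


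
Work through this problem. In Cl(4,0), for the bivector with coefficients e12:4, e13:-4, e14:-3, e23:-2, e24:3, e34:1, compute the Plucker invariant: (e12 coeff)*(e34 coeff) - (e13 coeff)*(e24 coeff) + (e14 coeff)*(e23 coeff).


Plucker relation: af - be + cd
a*f = 4*1 = 4
b*e = (-4)*3 = -12
c*d = (-3)*(-2) = 6
af - be + cd = 4 - (-12) + 6
= 22


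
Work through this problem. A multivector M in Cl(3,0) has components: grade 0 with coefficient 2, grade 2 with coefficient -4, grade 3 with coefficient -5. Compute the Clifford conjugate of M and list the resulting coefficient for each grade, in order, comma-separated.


Clifford conjugate sign for grade k: (-1)^(k(k+1)/2)
Grade 0: (-1)^(0*1/2) = (-1)^0 = 1, coeff 2 -> 2
Grade 2: (-1)^(2*3/2) = (-1)^3 = -1, coeff -4 -> 4
Grade 3: (-1)^(3*4/2) = (-1)^6 = 1, coeff -5 -> -5
Conjugated coefficients: 2, 4, -5


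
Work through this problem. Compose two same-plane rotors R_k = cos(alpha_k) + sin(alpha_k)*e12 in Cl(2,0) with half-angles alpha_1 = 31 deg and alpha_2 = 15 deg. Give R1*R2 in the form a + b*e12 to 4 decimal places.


Same-plane rotors commute and their half-angles add:
R1*R2 = cos(a1 + a2) + sin(a1 + a2)*e12.
a1 + a2 = 31 + 15 = 46 deg
cos(46 deg) = 0.6947
sin(46 deg) = 0.7193
R1*R2 = 0.6947 + 0.7193*e12


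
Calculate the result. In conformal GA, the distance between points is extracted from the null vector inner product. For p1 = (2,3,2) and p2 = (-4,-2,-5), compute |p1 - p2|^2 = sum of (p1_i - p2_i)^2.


p1 - p2 = (6, 5, 7)
|p1 - p2|^2 = 6^2 + 5^2 + 7^2
= 36 + 25 + 49
= 110


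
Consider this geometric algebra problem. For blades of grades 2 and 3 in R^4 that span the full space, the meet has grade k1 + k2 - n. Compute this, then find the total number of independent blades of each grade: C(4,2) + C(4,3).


Meet grade = grade(A) + grade(B) - n
= 2 + 3 - 4 = 1
C(4,2) = 6
C(4,3) = 4
dim_A + dim_B = 6 + 4 = 10


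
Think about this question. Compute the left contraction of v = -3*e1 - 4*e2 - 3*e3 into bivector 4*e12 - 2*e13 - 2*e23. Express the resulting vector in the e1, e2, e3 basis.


Left contraction v _| B = <vB>_1 (grade-1 part of the geometric product vB).
Using e1_|e12 = e2, e2_|e12 = -e1, e1_|e13 = e3, e3_|e13 = -e1, e2_|e23 = e3, e3_|e23 = -e2:
e1 coeff: -v2*b12 - v3*b13 = -(-4)*(4) - (-3)*(-2) = 10
e2 coeff: v1*b12 - v3*b23 = (-3)*(4) - (-3)*(-2) = -18
e3 coeff: v1*b13 + v2*b23 = (-3)*(-2) + (-4)*(-2) = 14
v _| B = 10*e1 - 18*e2 + 14*e3


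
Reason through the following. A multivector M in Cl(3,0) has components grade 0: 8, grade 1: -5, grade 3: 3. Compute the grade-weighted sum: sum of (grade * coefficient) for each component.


Grade-weighted sum = sum of grade_k * coefficient_k
0*8 = 0
1*(-5) = -5
3*3 = 9
Total = 0 + (-5) + 9 = 4


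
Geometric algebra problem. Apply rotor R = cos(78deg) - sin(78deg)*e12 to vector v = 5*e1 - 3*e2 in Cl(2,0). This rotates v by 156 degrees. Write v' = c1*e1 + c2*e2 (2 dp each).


Rotor R = cos(78deg) - sin(78deg)*e12
Rotation angle theta = 2 * 78 = 156 degrees
v' = R*v*~R rotates v by theta.
cos(156deg) = -0.9135, sin(156deg) = 0.4067
v'_1 = 5*cos(156deg) - (-3)*sin(156deg)
= 5*(-0.9135) - (-3)*0.4067
= -3.35
v'_2 = 5*sin(156deg) + (-3)*cos(156deg)
= 5*0.4067 + (-3)*(-0.9135)
= 4.77
v' = -3.35*e1 + 4.77*e2


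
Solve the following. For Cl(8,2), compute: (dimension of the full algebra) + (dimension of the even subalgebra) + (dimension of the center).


n = 8 + 2 = 10
Total dim = 2^10 = 1024
Even subalgebra dim = 2^9 = 512
n is even, so center dim = 1
Sum = 1024 + 512 + 1 = 1537


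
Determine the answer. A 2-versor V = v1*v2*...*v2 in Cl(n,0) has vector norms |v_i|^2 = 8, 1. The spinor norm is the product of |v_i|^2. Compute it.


Spinor norm N(V) = |v1|^2 * |v2|^2 * ... * |v2|^2
= 8 * 1
Running product: 8, 8
N(V) = 8


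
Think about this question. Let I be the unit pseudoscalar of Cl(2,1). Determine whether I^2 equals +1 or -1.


The pseudoscalar I = e1...e_n (product of all n generators) of Cl(p,q) satisfies I^2 = (-1)^(q + n(n-1)/2).
p = 2, q = 1, n = p + q = 3
n(n-1)/2 = 3 * 2 / 2 = 3
Exponent = q + n(n-1)/2 = 1 + 3 = 4
I^2 = (-1)^4 = +1


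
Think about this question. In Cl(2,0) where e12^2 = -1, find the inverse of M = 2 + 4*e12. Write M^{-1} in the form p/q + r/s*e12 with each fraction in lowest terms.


M = 2 + 4*e12, where e12^2 = -1.
Since M commutes with its reverse ~M = a - b*e12, M * ~M = a^2 - b^2*e12^2 = a^2 + b^2.
So M^{-1} = ~M / (a^2 + b^2) = (a - b*e12)/(a^2 + b^2).
a^2 + b^2 = 4 + 16 = 20
Scalar part = 2/20 = 1/10
Bivector coeff = -4/20 = -1/5
M^{-1} = 1/10 - 1/5*e12


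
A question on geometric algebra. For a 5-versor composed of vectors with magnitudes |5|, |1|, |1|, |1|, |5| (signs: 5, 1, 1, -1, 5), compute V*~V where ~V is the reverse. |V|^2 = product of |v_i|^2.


Each vector v_i has |v_i|^2 = s_i^2
Squared scales: 5^2 = 25, 1^2 = 1, 1^2 = 1, (-1)^2 = 1, 5^2 = 25
|V|^2 = 25 * 1 * 1 * 1 * 25
= 625


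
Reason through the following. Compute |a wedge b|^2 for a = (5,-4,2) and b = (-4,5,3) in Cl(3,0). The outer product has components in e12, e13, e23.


a wedge b = (a1*b2 - a2*b1)*e12 + (a1*b3 - a3*b1)*e13 + (a2*b3 - a3*b2)*e23
e12 coeff: 5*5 - (-4)*(-4) = 25 - 16 = 9
e13 coeff: 5*3 - 2*(-4) = 15 - (-8) = 23
e23 coeff: (-4)*3 - 2*5 = -12 - 10 = -22
|a wedge b|^2 = 9^2 + 23^2 + (-22)^2
= 81 + 529 + 484
= 1094


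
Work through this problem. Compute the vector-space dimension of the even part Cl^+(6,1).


Even subalgebra dimension = 2^(n-1)
n = 6 + 1 = 7
2^(7 - 1) = 2^6 = 64
Verification: sum of C(7,k) for even k = 1 + 21 + 35 + 7 = 64
Result = 64


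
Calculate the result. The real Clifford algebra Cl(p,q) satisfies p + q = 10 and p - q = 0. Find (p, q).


We need p + q = 10 and p - q = 0.
Adding: 2p = 10 + 0 = 10, so p = 5.
Then q = 10 - 5 = 5.
(p, q) = (5, 5)


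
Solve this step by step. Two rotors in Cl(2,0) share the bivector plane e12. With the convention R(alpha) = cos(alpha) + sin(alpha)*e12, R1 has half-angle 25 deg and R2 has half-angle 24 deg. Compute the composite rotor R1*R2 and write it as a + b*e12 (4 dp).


Same-plane rotors commute and their half-angles add:
R1*R2 = cos(a1 + a2) + sin(a1 + a2)*e12.
a1 + a2 = 25 + 24 = 49 deg
cos(49 deg) = 0.6561
sin(49 deg) = 0.7547
R1*R2 = 0.6561 + 0.7547*e12


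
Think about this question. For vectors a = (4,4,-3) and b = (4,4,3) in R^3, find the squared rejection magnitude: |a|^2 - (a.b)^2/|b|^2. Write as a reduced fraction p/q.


|a|^2 = 4^2 + 4^2 + (-3)^2 = 41
|b|^2 = 4^2 + 4^2 + 3^2 = 41
a . b = 4*4 + 4*4 + (-3)*3 = 23
(a.b)^2 = 23^2 = 529
|rej|^2 = 41 - 529/41
= (1681 - 529)/41
= 1152/41
In lowest terms: 1152/41


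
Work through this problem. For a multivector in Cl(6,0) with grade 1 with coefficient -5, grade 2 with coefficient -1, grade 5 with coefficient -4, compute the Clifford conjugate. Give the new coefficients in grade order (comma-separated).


Clifford conjugate sign for grade k: (-1)^(k(k+1)/2)
Grade 1: (-1)^(1*2/2) = (-1)^1 = -1, coeff -5 -> 5
Grade 2: (-1)^(2*3/2) = (-1)^3 = -1, coeff -1 -> 1
Grade 5: (-1)^(5*6/2) = (-1)^15 = -1, coeff -4 -> 4
Conjugated coefficients: 5, 1, 4


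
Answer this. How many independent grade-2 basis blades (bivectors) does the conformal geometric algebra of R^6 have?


The conformal model of R^6 uses Cl(7,1) with m = 6 + 2 = 8 generators.
Number of grade-2 blades = C(m, 2) = C(8, 2)
= 8*7/2 = 28


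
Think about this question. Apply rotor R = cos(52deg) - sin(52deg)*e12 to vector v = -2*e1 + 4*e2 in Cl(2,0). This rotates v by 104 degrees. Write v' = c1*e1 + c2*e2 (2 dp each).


Rotor R = cos(52deg) - sin(52deg)*e12
Rotation angle theta = 2 * 52 = 104 degrees
v' = R*v*~R rotates v by theta.
cos(104deg) = -0.2419, sin(104deg) = 0.9703
v'_1 = -2*cos(104deg) - 4*sin(104deg)
= -2*(-0.2419) - 4*0.9703
= -3.40
v'_2 = -2*sin(104deg) + 4*cos(104deg)
= -2*0.9703 + 4*(-0.2419)
= -2.91
v' = -3.40*e1 - 2.91*e2


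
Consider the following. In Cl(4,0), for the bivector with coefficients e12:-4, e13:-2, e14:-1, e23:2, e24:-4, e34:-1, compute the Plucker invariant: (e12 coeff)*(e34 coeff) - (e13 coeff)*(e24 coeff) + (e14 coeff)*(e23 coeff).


Plucker relation: af - be + cd
a*f = (-4)*(-1) = 4
b*e = (-2)*(-4) = 8
c*d = (-1)*2 = -2
af - be + cd = 4 - 8 + (-2)
= -6
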